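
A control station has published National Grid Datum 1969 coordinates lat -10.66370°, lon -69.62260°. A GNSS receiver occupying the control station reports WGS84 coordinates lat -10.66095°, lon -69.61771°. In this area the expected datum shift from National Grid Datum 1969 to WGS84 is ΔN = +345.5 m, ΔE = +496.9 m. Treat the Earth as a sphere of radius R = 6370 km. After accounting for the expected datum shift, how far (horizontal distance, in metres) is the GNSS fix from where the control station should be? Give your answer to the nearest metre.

Observed coordinate differences: Δφ = +0.00275°, Δλ = +0.00489°.
Converting to metres (1° lat = 111177 m, cos φ = 0.982730): observed ΔN = 305.7 m, observed ΔE = 534.3 m.
Subtracting the expected shift leaves a residual of 305.7 − (345.5) = -39.8 m north and 534.3 − (496.9) = 37.4 m east.
Residual distance = √((-39.8)² + 37.4²) = 54.6 m.

55 m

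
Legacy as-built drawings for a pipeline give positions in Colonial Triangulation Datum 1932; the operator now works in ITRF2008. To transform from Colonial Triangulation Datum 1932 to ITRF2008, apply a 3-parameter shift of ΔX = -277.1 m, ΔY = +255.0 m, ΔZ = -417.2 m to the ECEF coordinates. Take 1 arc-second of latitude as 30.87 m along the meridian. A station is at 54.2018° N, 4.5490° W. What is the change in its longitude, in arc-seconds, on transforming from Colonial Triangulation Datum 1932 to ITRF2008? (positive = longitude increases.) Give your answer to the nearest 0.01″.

sin φ = 0.811082, cos φ = 0.584932, sin λ = -0.079312, cos λ = 0.996850.
East component: ΔE = −sin λ·ΔX + cos λ·ΔY = −(-0.079312)(-277.1) + (0.996850)(255.0) = 232.22 m.
1° of latitude spans 3600 × 30.87 = 111132 m; at latitude φ, 1° of longitude spans that × cos φ = 65004.7 m, so Δλ = 232.22 / 65004.7 × 3600 = 12.860″.

Δλ = 12.86″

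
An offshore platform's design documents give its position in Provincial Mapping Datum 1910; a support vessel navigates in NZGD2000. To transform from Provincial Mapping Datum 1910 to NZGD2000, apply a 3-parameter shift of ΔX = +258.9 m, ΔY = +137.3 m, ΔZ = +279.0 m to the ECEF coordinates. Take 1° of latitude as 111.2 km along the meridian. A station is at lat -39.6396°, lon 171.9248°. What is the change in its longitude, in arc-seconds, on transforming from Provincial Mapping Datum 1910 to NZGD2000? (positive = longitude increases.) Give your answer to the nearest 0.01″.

Δλ = -7.24″

sin φ = -0.637956, cos φ = 0.770073, sin λ = 0.140473, cos λ = -0.990085.
East component: ΔE = −sin λ·ΔX + cos λ·ΔY = −(0.140473)(258.9) + (-0.990085)(137.3) = -172.31 m.
1° of latitude spans 111200 m; at latitude φ, 1° of longitude spans that × cos φ = 85632.1 m, so Δλ = -172.31 / 85632.1 × 3600 = -7.244″.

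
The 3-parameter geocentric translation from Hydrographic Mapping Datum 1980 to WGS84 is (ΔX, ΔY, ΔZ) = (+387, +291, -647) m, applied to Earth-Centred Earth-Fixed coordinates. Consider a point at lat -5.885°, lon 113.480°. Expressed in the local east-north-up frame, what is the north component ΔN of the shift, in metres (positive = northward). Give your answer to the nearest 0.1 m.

ΔN = -632.0 m

At φ = -5.885°, λ = 113.480°: sin φ = -0.102532, cos φ = 0.994730, sin λ = 0.917199, cos λ = -0.398429.
ΔN = −sin φ cos λ·ΔX − sin φ sin λ·ΔY + cos φ·ΔZ = −(-0.102532)(-0.398429)(387) − (-0.102532)(0.917199)(291) + (0.994730)(-647) = -632.03 m.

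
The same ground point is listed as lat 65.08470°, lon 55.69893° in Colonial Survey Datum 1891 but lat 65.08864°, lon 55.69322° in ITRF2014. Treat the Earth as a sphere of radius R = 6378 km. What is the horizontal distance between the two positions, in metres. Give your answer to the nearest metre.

514 m

Δφ = 65.08864° − 65.08470° = +0.00394°; Δλ = 55.69322° − 55.69893° = -0.00571°.
1° along a meridian = πR/180 = 111317 m.
ΔN = Δφ × 111317 = 438.6 m; ΔE = Δλ × 111317 × cos(65.08470°) = -0.00571 × 111317 × 0.421278 = -267.8 m.
Distance = √(ΔE² + ΔN²) = √((-267.8)² + 438.6²) = 513.9 m.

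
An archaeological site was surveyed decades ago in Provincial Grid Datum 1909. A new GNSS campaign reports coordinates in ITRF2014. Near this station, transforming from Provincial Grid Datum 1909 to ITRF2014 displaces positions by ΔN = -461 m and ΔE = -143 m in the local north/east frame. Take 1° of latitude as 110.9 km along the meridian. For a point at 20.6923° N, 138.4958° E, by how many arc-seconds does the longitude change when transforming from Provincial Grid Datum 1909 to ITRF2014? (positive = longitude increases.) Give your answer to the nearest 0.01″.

Δλ = -4.96″

At latitude 20.6923°, cos φ = 0.935492.
1° of longitude at this latitude = 110.9 × cos φ = 103.75 km, so Δλ = -143.0 / 103746.0 = -0.0013784° = -4.962″.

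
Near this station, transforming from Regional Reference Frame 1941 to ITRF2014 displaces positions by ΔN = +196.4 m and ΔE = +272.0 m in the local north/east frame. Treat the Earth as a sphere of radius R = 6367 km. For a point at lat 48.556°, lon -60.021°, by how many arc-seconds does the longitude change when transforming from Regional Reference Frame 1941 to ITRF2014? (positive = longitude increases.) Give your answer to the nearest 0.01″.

Δλ = 13.31″

At latitude 48.556°, cos φ = 0.661888.
One radian of longitude at latitude φ spans R cos φ, so Δλ = ΔE / (R cos φ) = 272.0 / (6367000 × 0.661888) = 6.4543e-05 rad = 13.313″.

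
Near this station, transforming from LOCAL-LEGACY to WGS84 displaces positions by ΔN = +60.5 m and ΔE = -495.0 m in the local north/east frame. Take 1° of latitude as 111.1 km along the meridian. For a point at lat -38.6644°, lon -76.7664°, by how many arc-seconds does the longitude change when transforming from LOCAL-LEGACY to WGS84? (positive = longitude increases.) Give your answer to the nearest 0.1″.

Δλ = -20.5″

At latitude -38.6644°, cos φ = 0.780819.
1° of longitude at this latitude = 111.1 × cos φ = 86.75 km, so Δλ = -495.0 / 86749.0 = -0.0057061° = -20.542″.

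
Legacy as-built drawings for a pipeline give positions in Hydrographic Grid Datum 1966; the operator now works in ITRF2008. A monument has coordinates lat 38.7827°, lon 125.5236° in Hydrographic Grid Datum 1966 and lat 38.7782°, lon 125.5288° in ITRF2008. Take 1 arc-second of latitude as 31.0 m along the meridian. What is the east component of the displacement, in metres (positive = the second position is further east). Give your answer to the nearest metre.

Δφ = 38.7782° − 38.7827° = -0.0045°; Δλ = 125.5288° − 125.5236° = +0.0052°.
1° of latitude = 3600 × 31.00 = 111600 m.
ΔN = Δφ × 111600 = -502.2 m; ΔE = Δλ × 111600 × cos(38.7827°) = +0.0052 × 111600 × 0.779527 = 452.4 m.

ΔE = 452 m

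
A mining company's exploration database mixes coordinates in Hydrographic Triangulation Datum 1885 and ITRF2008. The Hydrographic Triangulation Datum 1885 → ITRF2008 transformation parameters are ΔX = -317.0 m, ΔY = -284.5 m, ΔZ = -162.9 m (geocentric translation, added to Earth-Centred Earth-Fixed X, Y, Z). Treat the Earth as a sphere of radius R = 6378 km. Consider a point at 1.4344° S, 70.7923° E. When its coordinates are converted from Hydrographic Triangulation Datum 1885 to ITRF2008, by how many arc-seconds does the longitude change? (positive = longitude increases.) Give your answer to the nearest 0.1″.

sin φ = -0.025032, cos φ = 0.999687, sin λ = 0.944332, cos λ = 0.328994.
East component: ΔE = −sin λ·ΔX + cos λ·ΔY = −(0.944332)(-317.0) + (0.328994)(-284.5) = 205.75 m.
1° of latitude spans πR/180 = 111317 m; at latitude φ, 1° of longitude spans that × cos φ = 111282.2 m, so Δλ = 205.75 / 111282.2 × 3600 = 6.656″.

Δλ = 6.7″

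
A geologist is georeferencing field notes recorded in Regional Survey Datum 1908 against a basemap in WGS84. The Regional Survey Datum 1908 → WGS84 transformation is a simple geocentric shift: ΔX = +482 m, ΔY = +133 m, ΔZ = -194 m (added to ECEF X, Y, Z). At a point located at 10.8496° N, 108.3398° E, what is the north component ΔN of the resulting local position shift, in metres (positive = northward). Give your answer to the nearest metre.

ΔN = -186 m

The local north axis is (−sin φ cos λ, −sin φ sin λ, cos φ), giving ΔN = 28.548 − 23.763 − 190.532 = -185.75 m.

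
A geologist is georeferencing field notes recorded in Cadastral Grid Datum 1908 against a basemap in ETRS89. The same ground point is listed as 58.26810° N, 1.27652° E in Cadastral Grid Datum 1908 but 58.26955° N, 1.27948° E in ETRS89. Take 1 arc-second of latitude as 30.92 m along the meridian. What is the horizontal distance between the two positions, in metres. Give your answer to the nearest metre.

Δφ = 58.26955° − 58.26810° = +0.00145°; Δλ = 1.27948° − 1.27652° = +0.00296°.
1° of latitude = 3600 × 30.92 = 111312 m.
ΔN = Δφ × 111312 = 161.4 m; ΔE = Δλ × 111312 × cos(58.26810°) = +0.00296 × 111312 × 0.525945 = 173.3 m.
Distance = √(ΔE² + ΔN²) = √(173.3² + 161.4²) = 236.8 m.

237 m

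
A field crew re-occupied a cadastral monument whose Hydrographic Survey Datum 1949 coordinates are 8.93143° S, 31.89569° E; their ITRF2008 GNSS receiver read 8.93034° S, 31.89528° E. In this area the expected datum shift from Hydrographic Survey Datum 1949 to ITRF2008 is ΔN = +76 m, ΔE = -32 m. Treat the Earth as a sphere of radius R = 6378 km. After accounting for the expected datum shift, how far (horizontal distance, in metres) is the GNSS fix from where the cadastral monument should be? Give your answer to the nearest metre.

47 m

Observed coordinate differences: Δφ = +0.00109°, Δλ = -0.00041°.
Converting to metres (1° lat = 111317 m, cos φ = 0.987875): observed ΔN = 121.3 m, observed ΔE = -45.1 m.
Subtracting the expected shift leaves a residual of 121.3 − (76) = 45.3 m north and -45.1 − (-32) = -13.1 m east.
Residual distance = √(45.3² + (-13.1)²) = 47.2 m.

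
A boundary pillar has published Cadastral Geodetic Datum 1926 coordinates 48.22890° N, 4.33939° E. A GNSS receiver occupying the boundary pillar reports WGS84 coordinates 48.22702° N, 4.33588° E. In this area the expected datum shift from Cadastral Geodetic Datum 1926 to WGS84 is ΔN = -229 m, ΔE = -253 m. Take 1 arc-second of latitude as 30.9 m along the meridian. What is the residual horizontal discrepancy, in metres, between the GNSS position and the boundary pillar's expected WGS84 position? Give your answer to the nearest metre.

Observed coordinate differences: Δφ = -0.00188°, Δλ = -0.00351°.
Converting to metres (1° lat = 111240 m, cos φ = 0.666156): observed ΔN = -209.1 m, observed ΔE = -260.1 m.
Subtracting the expected shift leaves a residual of -209.1 − (-229) = 19.9 m north and -260.1 − (-253) = -7.1 m east.
Residual distance = √(19.9² + (-7.1)²) = 21.1 m.

21 m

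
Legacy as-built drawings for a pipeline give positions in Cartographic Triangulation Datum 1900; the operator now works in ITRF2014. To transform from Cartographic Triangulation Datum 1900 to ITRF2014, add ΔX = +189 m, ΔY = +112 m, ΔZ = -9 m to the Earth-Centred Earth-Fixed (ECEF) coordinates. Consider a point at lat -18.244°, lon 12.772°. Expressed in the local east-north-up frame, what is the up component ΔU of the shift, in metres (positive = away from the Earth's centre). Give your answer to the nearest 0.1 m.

At φ = -18.244°, λ = 12.772°: sin φ = -0.313064, cos φ = 0.949732, sin λ = 0.221072, cos λ = 0.975258.
ΔU = cos φ cos λ·ΔX + cos φ sin λ·ΔY + sin φ·ΔZ = (0.949732)(0.975258)(189) + (0.949732)(0.221072)(112) + (-0.313064)(-9) = 201.39 m.

ΔU = 201.4 m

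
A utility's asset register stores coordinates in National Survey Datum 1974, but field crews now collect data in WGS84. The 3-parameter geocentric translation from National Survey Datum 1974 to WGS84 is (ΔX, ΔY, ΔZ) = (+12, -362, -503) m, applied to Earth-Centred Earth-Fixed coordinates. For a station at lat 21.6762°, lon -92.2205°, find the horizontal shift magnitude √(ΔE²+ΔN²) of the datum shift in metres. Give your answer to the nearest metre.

At φ = 21.6762°, λ = -92.2205°: sin φ = 0.369361, cos φ = 0.929286, sin λ = -0.999249, cos λ = -0.038745.
ΔE = −sin λ·ΔX + cos λ·ΔY = −(-0.999249)·(12) + (-0.038745)·(-362) = 26.02 m.
ΔN = −sin φ cos λ·ΔX − sin φ sin λ·ΔY + cos φ·ΔZ = −(0.369361)(-0.038745)(12) − (0.369361)(-0.999249)(-362) + (0.929286)(-503) = -600.87 m.
Horizontal magnitude = √(ΔE² + ΔN²) = √(26.02² + (-600.87)²) = 601.43 m.

601 m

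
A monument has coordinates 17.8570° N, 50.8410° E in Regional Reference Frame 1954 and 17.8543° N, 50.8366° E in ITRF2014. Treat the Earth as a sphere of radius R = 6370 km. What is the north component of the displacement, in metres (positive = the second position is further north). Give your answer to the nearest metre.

ΔN = -300 m

Δφ = 17.8543° − 17.8570° = -0.0027°; Δλ = 50.8366° − 50.8410° = -0.0044°.
1° along a meridian = πR/180 = 111177 m.
ΔN = Δφ × 111177 = -300.2 m; ΔE = Δλ × 111177 × cos(17.8570°) = -0.0044 × 111177 × 0.951825 = -465.6 m.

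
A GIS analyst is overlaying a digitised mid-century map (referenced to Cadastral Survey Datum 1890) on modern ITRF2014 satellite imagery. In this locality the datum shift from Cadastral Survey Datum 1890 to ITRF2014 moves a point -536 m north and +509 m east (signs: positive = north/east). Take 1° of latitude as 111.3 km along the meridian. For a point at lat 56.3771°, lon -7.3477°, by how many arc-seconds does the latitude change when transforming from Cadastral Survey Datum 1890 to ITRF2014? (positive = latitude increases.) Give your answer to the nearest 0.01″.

Δφ = -17.34″

1° of latitude = 111.3 km, so Δφ = -536.0 / 111300 = -0.0048158° = -17.337″.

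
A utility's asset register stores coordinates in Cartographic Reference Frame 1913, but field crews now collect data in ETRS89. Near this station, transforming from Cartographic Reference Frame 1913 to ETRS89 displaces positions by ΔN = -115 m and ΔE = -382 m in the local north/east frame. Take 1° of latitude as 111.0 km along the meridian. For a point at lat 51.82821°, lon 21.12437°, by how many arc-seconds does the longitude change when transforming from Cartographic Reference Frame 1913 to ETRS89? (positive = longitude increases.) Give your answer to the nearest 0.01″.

At latitude 51.82821°, cos φ = 0.618021.
1° of longitude at this latitude = 111.0 × cos φ = 68.60 km, so Δλ = -382.0 / 68600.4 = -0.0055685° = -20.047″.

Δλ = -20.05″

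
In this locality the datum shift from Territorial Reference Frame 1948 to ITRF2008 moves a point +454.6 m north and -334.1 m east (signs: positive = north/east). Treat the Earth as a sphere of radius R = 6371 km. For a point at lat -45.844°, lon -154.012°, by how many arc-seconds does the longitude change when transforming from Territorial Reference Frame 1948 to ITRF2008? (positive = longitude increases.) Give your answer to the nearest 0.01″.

Δλ = -15.53″

At latitude -45.844°, cos φ = 0.696614.
One radian of longitude at latitude φ spans R cos φ, so Δλ = ΔE / (R cos φ) = -334.1 / (6371000 × 0.696614) = -7.5279e-05 rad = -15.528″.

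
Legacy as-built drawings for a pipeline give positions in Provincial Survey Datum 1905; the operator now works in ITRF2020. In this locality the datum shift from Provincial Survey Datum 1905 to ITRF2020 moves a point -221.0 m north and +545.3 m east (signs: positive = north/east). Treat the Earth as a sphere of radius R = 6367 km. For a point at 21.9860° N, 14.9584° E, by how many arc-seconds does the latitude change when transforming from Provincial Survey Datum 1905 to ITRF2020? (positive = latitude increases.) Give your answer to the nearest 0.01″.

On a sphere of radius R, 1 rad of latitude = R, so Δφ = ΔN / R = -221.0 / 6367000 = -3.4710e-05 rad = -7.159″.

Δφ = -7.16″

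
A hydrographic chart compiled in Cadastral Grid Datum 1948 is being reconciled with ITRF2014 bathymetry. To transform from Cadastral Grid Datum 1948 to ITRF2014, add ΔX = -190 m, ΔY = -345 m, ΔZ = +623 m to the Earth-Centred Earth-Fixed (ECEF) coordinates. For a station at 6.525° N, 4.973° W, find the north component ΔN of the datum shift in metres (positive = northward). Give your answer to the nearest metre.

At φ = 6.525°, λ = -4.973°: sin φ = 0.113637, cos φ = 0.993522, sin λ = -0.086686, cos λ = 0.996236.
ΔN = −sin φ cos λ·ΔX − sin φ sin λ·ΔY + cos φ·ΔZ = −(0.113637)(0.996236)(-190) − (0.113637)(-0.086686)(-345) + (0.993522)(623) = 637.08 m.

ΔN = 637 m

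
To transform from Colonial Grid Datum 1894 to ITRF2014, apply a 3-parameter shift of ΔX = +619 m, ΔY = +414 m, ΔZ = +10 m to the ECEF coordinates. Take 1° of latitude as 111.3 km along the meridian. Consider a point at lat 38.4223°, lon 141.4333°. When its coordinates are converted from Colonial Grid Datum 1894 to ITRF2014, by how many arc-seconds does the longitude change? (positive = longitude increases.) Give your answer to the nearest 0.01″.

sin φ = 0.621453, cos φ = 0.783452, sin λ = 0.623425, cos λ = -0.781883.
East component: ΔE = −sin λ·ΔX + cos λ·ΔY = −(0.623425)(619) + (-0.781883)(414) = -709.60 m.
1° of latitude spans 111300 m; at latitude φ, 1° of longitude spans that × cos φ = 87198.2 m, so Δλ = -709.60 / 87198.2 × 3600 = -29.296″.

Δλ = -29.30″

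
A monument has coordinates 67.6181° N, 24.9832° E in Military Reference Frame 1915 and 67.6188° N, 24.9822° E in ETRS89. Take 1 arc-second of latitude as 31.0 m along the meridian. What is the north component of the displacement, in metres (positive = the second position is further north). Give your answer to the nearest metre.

ΔN = 78 m

Δφ = 67.6188° − 67.6181° = +0.0007°; Δλ = 24.9822° − 24.9832° = -0.0010°.
1° of latitude = 3600 × 31.00 = 111600 m.
ΔN = Δφ × 111600 = 78.1 m; ΔE = Δλ × 111600 × cos(67.6181°) = -0.0010 × 111600 × 0.380778 = -42.5 m.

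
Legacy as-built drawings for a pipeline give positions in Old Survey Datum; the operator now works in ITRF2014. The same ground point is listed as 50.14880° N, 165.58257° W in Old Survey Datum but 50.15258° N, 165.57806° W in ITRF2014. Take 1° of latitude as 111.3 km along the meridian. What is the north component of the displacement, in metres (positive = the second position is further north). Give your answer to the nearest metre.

Δφ = 50.15258° − 50.14880° = +0.00378°; Δλ = -165.57806° − -165.58257° = +0.00451°.
ΔN = Δφ × 111300 = 420.7 m; ΔE = Δλ × 111300 × cos(50.14880°) = +0.00451 × 111300 × 0.640796 = 321.7 m.

ΔN = 421 m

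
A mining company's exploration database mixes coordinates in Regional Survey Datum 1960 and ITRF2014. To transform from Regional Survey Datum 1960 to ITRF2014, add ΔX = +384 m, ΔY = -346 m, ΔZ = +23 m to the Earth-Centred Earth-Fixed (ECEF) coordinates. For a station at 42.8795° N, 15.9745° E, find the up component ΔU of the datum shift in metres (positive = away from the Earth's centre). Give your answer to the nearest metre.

ΔU = 216 m

The local up (radial) axis is (cos φ cos λ, cos φ sin λ, sin φ), giving ΔU = 270.524 − 69.778 + 15.651 = 216.40 m.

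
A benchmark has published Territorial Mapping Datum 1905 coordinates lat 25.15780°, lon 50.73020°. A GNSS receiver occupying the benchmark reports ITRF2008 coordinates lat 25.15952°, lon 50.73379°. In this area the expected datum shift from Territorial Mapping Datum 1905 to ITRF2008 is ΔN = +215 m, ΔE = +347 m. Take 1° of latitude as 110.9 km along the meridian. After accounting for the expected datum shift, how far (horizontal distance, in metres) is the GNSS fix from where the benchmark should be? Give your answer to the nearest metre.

28 m

Observed coordinate differences: Δφ = +0.00172°, Δλ = +0.00359°.
Converting to metres (1° lat = 110900 m, cos φ = 0.905140): observed ΔN = 190.7 m, observed ΔE = 360.4 m.
Subtracting the expected shift leaves a residual of 190.7 − (215) = -24.3 m north and 360.4 − (347) = 13.4 m east.
Residual distance = √((-24.3)² + 13.4²) = 27.7 m.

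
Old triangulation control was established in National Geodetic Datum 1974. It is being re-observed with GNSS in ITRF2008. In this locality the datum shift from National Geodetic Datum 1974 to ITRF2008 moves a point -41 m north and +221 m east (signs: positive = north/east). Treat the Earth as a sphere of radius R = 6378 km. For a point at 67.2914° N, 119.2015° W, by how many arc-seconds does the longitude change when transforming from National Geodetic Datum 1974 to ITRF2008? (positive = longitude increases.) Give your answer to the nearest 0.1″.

At latitude 67.2914°, cos φ = 0.386045.
One radian of longitude at latitude φ spans R cos φ, so Δλ = ΔE / (R cos φ) = 221.0 / (6378000 × 0.386045) = 8.9757e-05 rad = 18.514″.

Δλ = 18.5″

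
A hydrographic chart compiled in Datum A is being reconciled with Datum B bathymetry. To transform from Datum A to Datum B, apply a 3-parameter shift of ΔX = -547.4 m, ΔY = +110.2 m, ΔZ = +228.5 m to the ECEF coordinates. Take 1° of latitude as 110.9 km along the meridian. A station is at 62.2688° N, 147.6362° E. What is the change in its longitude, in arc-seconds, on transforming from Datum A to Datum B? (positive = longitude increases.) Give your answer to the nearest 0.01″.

sin φ = 0.885140, cos φ = 0.465324, sin λ = 0.535293, cos λ = -0.844666.
East component: ΔE = −sin λ·ΔX + cos λ·ΔY = −(0.535293)(-547.4) + (-0.844666)(110.2) = 199.94 m.
1° of latitude spans 110900 m; at latitude φ, 1° of longitude spans that × cos φ = 51604.4 m, so Δλ = 199.94 / 51604.4 × 3600 = 13.948″.

Δλ = 13.95″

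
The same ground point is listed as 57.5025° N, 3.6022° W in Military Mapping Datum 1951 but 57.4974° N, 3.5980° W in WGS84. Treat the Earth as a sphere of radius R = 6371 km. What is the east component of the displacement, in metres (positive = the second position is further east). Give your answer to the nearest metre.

ΔE = 251 m

Δφ = 57.4974° − 57.5025° = -0.0051°; Δλ = -3.5980° − -3.6022° = +0.0042°.
1° along a meridian = πR/180 = 111195 m.
ΔN = Δφ × 111195 = -567.1 m; ΔE = Δλ × 111195 × cos(57.5025°) = +0.0042 × 111195 × 0.537263 = 250.9 m.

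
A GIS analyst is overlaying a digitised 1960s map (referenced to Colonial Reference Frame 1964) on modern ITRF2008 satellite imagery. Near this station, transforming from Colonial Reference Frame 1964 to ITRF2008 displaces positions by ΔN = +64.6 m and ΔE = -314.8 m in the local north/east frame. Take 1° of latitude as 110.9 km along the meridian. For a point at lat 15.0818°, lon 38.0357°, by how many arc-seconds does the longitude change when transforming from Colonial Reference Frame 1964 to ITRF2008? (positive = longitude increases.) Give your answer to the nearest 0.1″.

At latitude 15.0818°, cos φ = 0.965555.
1° of longitude at this latitude = 110.9 × cos φ = 107.08 km, so Δλ = -314.8 / 107080.1 = -0.0029399° = -10.583″.

Δλ = -10.6″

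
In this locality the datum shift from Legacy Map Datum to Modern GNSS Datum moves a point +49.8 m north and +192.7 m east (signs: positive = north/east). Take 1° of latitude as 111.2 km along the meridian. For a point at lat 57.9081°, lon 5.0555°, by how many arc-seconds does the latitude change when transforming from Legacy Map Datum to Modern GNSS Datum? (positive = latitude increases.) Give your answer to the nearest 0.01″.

Δφ = 1.61″

1° of latitude = 111.2 km, so Δφ = 49.8 / 111200 = 0.0004478° = 1.612″.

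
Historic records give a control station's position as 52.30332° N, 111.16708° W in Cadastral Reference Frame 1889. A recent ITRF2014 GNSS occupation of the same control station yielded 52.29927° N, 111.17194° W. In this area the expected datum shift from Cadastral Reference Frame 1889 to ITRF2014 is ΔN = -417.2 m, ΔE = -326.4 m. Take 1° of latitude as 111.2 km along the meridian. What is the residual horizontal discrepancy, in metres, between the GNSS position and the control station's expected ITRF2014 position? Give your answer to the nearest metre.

33 m

Observed coordinate differences: Δφ = -0.00405°, Δλ = -0.00486°.
Converting to metres (1° lat = 111200 m, cos φ = 0.611481): observed ΔN = -450.4 m, observed ΔE = -330.5 m.
Subtracting the expected shift leaves a residual of -450.4 − (-417.2) = -33.2 m north and -330.5 − (-326.4) = -4.1 m east.
Residual distance = √((-33.2)² + (-4.1)²) = 33.4 m.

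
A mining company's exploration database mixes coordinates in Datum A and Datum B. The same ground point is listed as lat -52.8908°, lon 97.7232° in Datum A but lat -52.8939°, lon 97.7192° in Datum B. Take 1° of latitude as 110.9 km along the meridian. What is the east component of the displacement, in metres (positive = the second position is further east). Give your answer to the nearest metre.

Δφ = -52.8939° − -52.8908° = -0.0031°; Δλ = 97.7192° − 97.7232° = -0.0040°.
ΔN = Δφ × 110900 = -343.8 m; ΔE = Δλ × 110900 × cos(-52.8908°) = -0.0040 × 110900 × 0.603336 = -267.6 m.

ΔE = -268 m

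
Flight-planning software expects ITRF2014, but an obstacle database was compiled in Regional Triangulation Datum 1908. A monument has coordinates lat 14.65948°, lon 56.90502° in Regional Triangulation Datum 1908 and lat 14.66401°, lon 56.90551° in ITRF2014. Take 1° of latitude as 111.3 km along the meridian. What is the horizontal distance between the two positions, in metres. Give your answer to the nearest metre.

Δφ = 14.66401° − 14.65948° = +0.00453°; Δλ = 56.90551° − 56.90502° = +0.00049°.
ΔN = Δφ × 111300 = 504.2 m; ΔE = Δλ × 111300 × cos(14.65948°) = +0.00049 × 111300 × 0.967447 = 52.8 m.
Distance = √(ΔE² + ΔN²) = √(52.8² + 504.2²) = 506.9 m.

507 m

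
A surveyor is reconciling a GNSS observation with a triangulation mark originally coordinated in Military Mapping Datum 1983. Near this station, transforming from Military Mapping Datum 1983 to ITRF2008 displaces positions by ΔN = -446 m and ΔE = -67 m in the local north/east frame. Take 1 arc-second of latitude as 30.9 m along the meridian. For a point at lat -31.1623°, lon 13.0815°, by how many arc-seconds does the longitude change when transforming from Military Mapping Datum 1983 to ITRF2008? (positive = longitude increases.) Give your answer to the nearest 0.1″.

Δλ = -2.5″

At latitude -31.1623°, cos φ = 0.855705.
1″ of longitude at this latitude = 30.90 × cos φ = 26.4413 m, so Δλ = -67.0 / 26.4413 = -2.534″.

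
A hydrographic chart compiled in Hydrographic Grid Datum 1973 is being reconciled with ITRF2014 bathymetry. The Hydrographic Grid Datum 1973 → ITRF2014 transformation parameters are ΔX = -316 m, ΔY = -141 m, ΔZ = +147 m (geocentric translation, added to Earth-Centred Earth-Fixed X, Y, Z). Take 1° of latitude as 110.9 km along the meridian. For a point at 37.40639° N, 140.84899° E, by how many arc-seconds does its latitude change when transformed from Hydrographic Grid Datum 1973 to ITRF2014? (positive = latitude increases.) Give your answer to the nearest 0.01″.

sin φ = 0.607464, cos φ = 0.794347, sin λ = 0.631366, cos λ = -0.775485.
North component: ΔN = −sin φ cos λ·ΔX − sin φ sin λ·ΔY + cos φ·ΔZ = −(0.607464)(-0.775485)(-316) − (0.607464)(0.631366)(-141) + (0.794347)(147) = 21.99 m.
1° of latitude spans 110900 m, so Δφ = 21.99 / 110900 × 3600 = 0.714″.

Δφ = 0.71″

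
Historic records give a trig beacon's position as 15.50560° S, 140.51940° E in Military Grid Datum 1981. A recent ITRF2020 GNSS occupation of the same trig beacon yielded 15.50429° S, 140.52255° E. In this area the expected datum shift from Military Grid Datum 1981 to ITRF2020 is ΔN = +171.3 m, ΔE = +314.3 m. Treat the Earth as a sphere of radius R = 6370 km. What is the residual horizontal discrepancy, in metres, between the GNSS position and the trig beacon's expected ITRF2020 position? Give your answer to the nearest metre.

Observed coordinate differences: Δφ = +0.00131°, Δλ = +0.00315°.
Converting to metres (1° lat = 111177 m, cos φ = 0.963604): observed ΔN = 145.6 m, observed ΔE = 337.5 m.
Subtracting the expected shift leaves a residual of 145.6 − (171.3) = -25.7 m north and 337.5 − (314.3) = 23.2 m east.
Residual distance = √((-25.7)² + 23.2²) = 34.6 m.

35 m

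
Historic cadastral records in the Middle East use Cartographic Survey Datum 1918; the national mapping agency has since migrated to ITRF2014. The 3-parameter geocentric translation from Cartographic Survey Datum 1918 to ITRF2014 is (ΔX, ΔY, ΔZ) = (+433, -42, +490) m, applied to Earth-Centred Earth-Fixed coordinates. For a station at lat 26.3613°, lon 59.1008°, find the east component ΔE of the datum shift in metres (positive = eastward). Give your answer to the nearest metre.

ΔE = -393 m

The local east axis at (φ, λ) is (−sin λ, cos λ, 0), so ΔE = −sin(59.1008°)·433 + cos(59.1008°)·(-42) = -393.11 m.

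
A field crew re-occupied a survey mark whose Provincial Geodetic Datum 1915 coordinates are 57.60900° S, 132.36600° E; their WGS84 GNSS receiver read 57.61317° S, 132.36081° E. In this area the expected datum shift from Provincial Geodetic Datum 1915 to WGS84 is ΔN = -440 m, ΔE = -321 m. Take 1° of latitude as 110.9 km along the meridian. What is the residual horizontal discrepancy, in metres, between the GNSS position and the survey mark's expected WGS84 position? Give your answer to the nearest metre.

Observed coordinate differences: Δφ = -0.00417°, Δλ = -0.00519°.
Converting to metres (1° lat = 110900 m, cos φ = 0.535694): observed ΔN = -462.5 m, observed ΔE = -308.3 m.
Subtracting the expected shift leaves a residual of -462.5 − (-440) = -22.5 m north and -308.3 − (-321) = 12.7 m east.
Residual distance = √((-22.5)² + 12.7²) = 25.8 m.

26 m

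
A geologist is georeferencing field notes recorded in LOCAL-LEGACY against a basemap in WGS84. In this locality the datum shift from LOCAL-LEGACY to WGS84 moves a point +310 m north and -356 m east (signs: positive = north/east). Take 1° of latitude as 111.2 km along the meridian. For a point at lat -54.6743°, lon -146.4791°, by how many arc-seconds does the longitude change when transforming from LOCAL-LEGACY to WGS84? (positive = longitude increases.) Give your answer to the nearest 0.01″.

At latitude -54.6743°, cos φ = 0.578224.
1° of longitude at this latitude = 111.2 × cos φ = 64.30 km, so Δλ = -356.0 / 64298.5 = -0.0055367° = -19.932″.

Δλ = -19.93″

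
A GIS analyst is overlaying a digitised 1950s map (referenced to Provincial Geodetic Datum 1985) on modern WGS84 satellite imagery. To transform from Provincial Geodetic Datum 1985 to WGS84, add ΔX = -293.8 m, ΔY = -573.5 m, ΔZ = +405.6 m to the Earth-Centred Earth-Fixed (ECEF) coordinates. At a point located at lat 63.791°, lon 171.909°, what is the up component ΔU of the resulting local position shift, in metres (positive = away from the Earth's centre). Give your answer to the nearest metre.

At φ = 63.791°, λ = 171.909°: sin φ = 0.897189, cos φ = 0.441647, sin λ = 0.140746, cos λ = -0.990046.
ΔU = cos φ cos λ·ΔX + cos φ sin λ·ΔY + sin φ·ΔZ = (0.441647)(-0.990046)(-293.8) + (0.441647)(0.140746)(-573.5) + (0.897189)(405.6) = 456.72 m.

ΔU = 457 m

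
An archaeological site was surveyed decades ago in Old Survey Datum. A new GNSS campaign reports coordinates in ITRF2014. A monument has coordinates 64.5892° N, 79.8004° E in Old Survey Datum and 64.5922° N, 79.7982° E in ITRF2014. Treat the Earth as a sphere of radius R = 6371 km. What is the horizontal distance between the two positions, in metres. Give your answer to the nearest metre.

Δφ = 64.5922° − 64.5892° = +0.0030°; Δλ = 79.7982° − 79.8004° = -0.0022°.
1° along a meridian = πR/180 = 111195 m.
ΔN = Δφ × 111195 = 333.6 m; ΔE = Δλ × 111195 × cos(64.5892°) = -0.0022 × 111195 × 0.429105 = -105.0 m.
Distance = √(ΔE² + ΔN²) = √((-105.0)² + 333.6²) = 349.7 m.

350 m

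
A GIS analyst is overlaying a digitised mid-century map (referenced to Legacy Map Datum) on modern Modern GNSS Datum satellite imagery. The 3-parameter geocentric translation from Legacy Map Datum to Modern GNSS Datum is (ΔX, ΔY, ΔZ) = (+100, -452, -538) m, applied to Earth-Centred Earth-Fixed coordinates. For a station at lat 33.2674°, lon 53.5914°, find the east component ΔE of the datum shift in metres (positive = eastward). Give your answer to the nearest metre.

ΔE = -349 m

At φ = 33.2674°, λ = 53.5914°: sin φ = 0.548547, cos φ = 0.836120, sin λ = 0.804805, cos λ = 0.593540.
ΔE = −sin λ·ΔX + cos λ·ΔY = −(0.804805)·(100) + (0.593540)·(-452) = -348.76 m.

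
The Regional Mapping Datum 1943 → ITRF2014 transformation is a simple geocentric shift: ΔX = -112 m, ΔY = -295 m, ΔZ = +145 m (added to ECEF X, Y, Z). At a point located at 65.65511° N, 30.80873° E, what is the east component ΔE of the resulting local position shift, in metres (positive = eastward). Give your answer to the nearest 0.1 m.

ΔE = -196.0 m

The local east axis at (φ, λ) is (−sin λ, cos λ, 0), so ΔE = −sin(30.80873°)·(-112) + cos(30.80873°)·(-295) = -196.01 m.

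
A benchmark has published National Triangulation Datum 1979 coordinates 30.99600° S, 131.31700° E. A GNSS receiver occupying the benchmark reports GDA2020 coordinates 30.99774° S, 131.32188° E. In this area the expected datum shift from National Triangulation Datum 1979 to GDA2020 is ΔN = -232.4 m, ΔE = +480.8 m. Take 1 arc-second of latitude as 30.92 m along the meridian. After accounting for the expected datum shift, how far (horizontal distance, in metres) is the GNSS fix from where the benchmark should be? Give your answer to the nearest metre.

Observed coordinate differences: Δφ = -0.00174°, Δλ = +0.00488°.
Converting to metres (1° lat = 111312 m, cos φ = 0.857203): observed ΔN = -193.7 m, observed ΔE = 465.6 m.
Subtracting the expected shift leaves a residual of -193.7 − (-232.4) = 38.7 m north and 465.6 − (480.8) = -15.2 m east.
Residual distance = √(38.7² + (-15.2)²) = 41.6 m.

42 m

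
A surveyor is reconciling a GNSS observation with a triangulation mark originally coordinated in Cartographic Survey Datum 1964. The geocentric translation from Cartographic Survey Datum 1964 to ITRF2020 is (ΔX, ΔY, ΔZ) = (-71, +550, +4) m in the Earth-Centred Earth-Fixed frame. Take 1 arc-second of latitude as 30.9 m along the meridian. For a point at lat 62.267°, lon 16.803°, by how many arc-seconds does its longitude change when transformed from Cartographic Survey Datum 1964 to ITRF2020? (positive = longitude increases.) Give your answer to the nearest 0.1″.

sin φ = 0.885126, cos φ = 0.465352, sin λ = 0.289082, cos λ = 0.957304.
East component: ΔE = −sin λ·ΔX + cos λ·ΔY = −(0.289082)(-71) + (0.957304)(550) = 547.04 m.
1° of latitude spans 3600 × 30.90 = 111240 m; at latitude φ, 1° of longitude spans that × cos φ = 51765.7 m, so Δλ = 547.04 / 51765.7 × 3600 = 38.044″.

Δλ = 38.0″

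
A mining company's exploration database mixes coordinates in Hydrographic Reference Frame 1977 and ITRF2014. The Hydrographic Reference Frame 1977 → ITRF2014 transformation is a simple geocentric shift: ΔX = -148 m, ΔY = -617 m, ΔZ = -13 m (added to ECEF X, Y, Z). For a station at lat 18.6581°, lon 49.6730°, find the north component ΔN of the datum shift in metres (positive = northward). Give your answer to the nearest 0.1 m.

ΔN = 168.8 m

At φ = 18.6581°, λ = 49.6730°: sin φ = 0.319920, cos φ = 0.947444, sin λ = 0.762363, cos λ = 0.647149.
ΔN = −sin φ cos λ·ΔX − sin φ sin λ·ΔY + cos φ·ΔZ = −(0.319920)(0.647149)(-148) − (0.319920)(0.762363)(-617) + (0.947444)(-13) = 168.81 m.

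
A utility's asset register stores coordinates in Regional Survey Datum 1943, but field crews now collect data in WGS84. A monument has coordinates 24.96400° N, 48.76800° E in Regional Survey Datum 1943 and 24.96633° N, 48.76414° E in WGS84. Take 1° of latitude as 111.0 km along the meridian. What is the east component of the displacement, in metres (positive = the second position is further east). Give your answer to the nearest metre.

ΔE = -388 m

Δφ = 24.96633° − 24.96400° = +0.00233°; Δλ = 48.76414° − 48.76800° = -0.00386°.
ΔN = Δφ × 111000 = 258.6 m; ΔE = Δλ × 111000 × cos(24.96400°) = -0.00386 × 111000 × 0.906573 = -388.4 m.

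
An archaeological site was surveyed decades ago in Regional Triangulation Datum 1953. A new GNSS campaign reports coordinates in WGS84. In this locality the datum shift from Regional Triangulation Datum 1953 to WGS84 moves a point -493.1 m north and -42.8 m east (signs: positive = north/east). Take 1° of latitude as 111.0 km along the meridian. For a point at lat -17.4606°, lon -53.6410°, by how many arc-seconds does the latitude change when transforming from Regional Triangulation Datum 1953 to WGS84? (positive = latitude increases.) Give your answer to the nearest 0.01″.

Δφ = -15.99″

1° of latitude = 111.0 km, so Δφ = -493.1 / 111000 = -0.0044423° = -15.992″.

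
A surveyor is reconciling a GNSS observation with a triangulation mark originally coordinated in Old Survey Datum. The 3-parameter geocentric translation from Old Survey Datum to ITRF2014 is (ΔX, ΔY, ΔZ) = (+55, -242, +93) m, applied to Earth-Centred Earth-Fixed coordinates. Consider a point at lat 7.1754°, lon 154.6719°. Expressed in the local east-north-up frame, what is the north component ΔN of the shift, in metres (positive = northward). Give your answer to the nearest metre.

ΔN = 111 m

The local north axis is (−sin φ cos λ, −sin φ sin λ, cos φ), giving ΔN = 6.210 + 12.931 + 92.272 = 111.41 m.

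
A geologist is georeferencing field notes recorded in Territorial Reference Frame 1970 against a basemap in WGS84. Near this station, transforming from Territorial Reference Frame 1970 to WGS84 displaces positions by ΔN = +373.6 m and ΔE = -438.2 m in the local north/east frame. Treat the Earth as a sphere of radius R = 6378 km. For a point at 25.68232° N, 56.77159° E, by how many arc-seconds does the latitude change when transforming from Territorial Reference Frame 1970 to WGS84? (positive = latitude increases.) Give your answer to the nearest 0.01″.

On a sphere of radius R, 1 rad of latitude = R, so Δφ = ΔN / R = 373.6 / 6378000 = 5.8576e-05 rad = 12.082″.

Δφ = 12.08″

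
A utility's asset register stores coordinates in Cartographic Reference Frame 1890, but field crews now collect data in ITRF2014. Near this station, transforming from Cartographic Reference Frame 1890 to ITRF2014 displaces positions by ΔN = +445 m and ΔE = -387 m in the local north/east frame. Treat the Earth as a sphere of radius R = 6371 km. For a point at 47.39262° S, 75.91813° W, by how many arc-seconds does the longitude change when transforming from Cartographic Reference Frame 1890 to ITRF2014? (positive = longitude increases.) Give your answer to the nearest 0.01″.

Δλ = -18.51″

At latitude -47.39262°, cos φ = 0.676971.
One radian of longitude at latitude φ spans R cos φ, so Δλ = ΔE / (R cos φ) = -387.0 / (6371000 × 0.676971) = -8.9729e-05 rad = -18.508″.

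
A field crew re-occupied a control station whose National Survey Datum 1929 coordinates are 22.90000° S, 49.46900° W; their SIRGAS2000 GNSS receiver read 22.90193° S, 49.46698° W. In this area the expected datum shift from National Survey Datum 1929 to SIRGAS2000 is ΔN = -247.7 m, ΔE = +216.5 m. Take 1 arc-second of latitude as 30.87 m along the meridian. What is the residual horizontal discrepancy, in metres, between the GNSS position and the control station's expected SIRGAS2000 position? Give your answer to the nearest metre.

Observed coordinate differences: Δφ = -0.00193°, Δλ = +0.00202°.
Converting to metres (1° lat = 111132 m, cos φ = 0.921185): observed ΔN = -214.5 m, observed ΔE = 206.8 m.
Subtracting the expected shift leaves a residual of -214.5 − (-247.7) = 33.2 m north and 206.8 − (216.5) = -9.7 m east.
Residual distance = √(33.2² + (-9.7)²) = 34.6 m.

35 m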